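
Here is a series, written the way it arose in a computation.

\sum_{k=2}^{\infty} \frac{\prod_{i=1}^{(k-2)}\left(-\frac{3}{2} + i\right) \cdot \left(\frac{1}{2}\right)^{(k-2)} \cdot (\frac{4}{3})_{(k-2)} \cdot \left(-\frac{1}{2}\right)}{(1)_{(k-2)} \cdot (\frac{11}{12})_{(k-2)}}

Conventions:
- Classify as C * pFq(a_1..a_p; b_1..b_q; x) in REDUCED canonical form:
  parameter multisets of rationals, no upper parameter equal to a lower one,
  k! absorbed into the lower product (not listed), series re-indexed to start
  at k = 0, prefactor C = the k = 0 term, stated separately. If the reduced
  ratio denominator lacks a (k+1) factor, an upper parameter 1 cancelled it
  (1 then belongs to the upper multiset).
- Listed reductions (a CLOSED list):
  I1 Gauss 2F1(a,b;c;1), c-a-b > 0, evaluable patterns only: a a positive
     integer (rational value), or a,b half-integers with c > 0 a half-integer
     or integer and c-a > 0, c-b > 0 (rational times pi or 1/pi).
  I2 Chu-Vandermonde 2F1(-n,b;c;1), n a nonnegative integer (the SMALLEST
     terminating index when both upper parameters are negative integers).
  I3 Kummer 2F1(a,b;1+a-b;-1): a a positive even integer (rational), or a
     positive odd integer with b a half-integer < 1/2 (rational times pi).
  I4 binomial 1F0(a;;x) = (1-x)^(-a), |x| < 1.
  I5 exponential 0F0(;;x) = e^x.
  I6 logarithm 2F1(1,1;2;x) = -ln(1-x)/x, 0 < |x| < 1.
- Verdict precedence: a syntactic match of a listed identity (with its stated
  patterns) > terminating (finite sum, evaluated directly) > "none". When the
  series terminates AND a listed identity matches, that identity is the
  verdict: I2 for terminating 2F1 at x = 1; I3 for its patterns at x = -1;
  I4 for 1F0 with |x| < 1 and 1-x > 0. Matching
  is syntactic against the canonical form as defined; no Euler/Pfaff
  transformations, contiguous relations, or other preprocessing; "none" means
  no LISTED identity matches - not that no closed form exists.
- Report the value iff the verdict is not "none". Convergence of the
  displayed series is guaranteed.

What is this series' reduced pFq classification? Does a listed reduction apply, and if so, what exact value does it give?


Key observation: from the first term -\frac{1}{2}: the running product (prefactor -1/2) telescopes to a rising factorial.
Adjacent-term ratio: r(k) = \frac{1}{2} * (k-\frac{1}{2}) (k+\frac{4}{3}) / [(k+\frac{11}{12}) (k+1)] - poly over poly, x = \frac{1}{2} from leading terms; C = -\frac{1}{2} at k = 0.

Reduced: x = \frac{1}{2}, 2F1, upper = {-\frac{1}{2}, \frac{4}{3}}, lower = {\frac{11}{12}}, C = -\frac{1}{2}. Verdict: none here - no I1-I6 shape fits x = \frac{1}{2} with lower {\frac{11}{12}}.


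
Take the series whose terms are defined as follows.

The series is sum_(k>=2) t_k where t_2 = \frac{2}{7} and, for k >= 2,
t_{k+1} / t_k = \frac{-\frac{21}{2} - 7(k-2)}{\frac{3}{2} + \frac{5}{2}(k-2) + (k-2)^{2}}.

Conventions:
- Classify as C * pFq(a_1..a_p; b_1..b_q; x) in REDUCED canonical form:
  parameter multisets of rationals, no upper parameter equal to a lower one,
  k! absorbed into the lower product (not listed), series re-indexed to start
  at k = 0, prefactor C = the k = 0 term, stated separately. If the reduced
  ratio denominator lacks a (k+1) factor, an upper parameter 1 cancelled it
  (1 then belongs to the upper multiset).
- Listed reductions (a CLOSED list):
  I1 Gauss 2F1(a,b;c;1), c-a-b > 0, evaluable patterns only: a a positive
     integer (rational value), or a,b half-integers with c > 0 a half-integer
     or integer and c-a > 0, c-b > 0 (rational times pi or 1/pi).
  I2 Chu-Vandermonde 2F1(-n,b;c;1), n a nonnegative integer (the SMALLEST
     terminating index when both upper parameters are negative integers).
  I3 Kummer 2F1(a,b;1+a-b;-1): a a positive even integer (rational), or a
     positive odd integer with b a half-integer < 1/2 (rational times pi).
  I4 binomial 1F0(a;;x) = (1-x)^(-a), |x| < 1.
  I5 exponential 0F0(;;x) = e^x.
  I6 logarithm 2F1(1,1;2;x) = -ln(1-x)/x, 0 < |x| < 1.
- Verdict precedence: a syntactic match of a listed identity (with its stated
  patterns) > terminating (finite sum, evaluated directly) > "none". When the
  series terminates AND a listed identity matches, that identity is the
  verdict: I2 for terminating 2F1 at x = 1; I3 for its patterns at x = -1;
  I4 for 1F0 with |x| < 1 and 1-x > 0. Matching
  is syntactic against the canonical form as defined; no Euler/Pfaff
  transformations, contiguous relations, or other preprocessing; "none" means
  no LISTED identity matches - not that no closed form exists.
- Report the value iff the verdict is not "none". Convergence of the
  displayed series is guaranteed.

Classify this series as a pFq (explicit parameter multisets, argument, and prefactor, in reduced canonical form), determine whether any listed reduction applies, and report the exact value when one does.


The series (x = -7) is 0F0: upper {-}, lower {-}, prefactor \frac{2}{7}. Verdict: this is exponential (I5) (the 0F0 exponential series at x = -7). Sum: \frac{2}{7} \cdot e^{-7}.

Structural cue: with t_0 = \frac{2}{7}, the ratio is unreduced: k + 3/2 divides both sides (C = 2/7, x = -7).
Step ratio: r(k) = -7 * 1 / [(k+1)] - rational in k. x = -7; t_0 = \frac{2}{7}; negate the roots.


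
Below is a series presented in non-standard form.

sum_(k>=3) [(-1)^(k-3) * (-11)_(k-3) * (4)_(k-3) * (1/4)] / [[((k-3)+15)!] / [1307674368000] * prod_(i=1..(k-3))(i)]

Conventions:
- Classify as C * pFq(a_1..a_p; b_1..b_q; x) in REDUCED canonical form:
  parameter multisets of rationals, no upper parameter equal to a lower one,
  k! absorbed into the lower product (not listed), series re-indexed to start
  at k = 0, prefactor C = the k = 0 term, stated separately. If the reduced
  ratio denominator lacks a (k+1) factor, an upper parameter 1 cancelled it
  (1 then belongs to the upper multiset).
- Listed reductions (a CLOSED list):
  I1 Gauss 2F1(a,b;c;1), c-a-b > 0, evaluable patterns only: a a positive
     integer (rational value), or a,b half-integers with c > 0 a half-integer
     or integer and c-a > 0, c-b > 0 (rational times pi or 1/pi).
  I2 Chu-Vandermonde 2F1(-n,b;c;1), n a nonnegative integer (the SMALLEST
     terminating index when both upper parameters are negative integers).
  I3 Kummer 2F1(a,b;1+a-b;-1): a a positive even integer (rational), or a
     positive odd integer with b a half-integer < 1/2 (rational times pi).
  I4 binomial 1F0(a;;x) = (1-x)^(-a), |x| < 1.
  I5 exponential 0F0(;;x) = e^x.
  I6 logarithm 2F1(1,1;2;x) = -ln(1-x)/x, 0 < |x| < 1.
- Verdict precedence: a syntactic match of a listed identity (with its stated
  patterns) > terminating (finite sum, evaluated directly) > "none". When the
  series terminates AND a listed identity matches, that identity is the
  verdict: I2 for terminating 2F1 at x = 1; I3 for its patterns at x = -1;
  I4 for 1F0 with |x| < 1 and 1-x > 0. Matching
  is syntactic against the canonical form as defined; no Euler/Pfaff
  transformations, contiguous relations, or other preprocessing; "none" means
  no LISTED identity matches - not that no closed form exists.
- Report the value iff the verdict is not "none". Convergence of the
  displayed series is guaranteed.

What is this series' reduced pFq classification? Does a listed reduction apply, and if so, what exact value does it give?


Classification (C = 1/4): 2F1 with upper {-11, 4}, lower {16}, argument x = -1. Verdict: this is Kummer (I3) (x = -1; c = 16 equals 1+a-b for upper {-11, 4}: listed pattern). Hence: 35/8.

First insight: x = (-1) and the product of the first k integers (C = 1/4) is k!.
Step ratio: r(k) = (-1) * (k-11) (k+4) / [(k+16) (k+1)] - rational in k, leading ratio (-1); with t_0 = 1/4, classification follows.


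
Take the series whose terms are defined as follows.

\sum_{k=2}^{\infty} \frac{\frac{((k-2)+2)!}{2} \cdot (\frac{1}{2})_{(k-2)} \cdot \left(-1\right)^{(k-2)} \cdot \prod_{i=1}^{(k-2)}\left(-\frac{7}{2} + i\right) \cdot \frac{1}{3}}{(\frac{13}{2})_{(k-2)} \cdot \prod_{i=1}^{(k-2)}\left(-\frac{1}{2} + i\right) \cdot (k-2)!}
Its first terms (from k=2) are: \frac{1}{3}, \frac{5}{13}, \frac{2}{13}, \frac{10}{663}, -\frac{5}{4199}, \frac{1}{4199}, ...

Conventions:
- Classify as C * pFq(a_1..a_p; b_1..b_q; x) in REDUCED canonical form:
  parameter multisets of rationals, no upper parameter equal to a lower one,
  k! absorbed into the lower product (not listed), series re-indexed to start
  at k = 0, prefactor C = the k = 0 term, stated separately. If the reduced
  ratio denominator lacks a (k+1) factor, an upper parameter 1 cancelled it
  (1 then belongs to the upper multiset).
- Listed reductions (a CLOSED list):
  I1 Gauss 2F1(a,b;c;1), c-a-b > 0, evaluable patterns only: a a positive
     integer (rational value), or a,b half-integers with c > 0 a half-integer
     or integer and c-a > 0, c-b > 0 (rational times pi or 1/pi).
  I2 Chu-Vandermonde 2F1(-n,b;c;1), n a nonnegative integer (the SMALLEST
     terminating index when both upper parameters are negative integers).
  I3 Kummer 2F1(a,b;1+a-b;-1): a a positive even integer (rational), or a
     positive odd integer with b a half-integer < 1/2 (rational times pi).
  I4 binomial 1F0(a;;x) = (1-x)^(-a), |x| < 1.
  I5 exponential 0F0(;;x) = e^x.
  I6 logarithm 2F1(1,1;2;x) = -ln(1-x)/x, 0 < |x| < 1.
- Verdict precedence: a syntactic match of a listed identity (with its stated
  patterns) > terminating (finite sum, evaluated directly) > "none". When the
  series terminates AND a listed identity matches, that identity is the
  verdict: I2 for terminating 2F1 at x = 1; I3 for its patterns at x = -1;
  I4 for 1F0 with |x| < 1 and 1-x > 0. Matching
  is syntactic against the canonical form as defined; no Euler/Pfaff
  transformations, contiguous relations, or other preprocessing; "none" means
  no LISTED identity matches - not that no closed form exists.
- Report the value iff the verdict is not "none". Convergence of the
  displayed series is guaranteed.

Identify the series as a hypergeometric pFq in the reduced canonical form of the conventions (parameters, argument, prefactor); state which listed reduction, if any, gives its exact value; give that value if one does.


First insight: t_0 = \frac{1}{3} here, and the lower running product (C = 1/3, x = -1) is a rising factorial.
Consecutive-term ratio: r(k) = -1 * (k-\frac{5}{2}) (k+3) / [(k+\frac{13}{2}) (k+1)] - rational in k. x = -1; t_0 = \frac{1}{3}; negate the roots.

Reduced: x = -1, 2F1, upper = {-\frac{5}{2}, 3}, lower = {\frac{13}{2}}, C = \frac{1}{3}. Verdict (x = -1): Kummer (I3) applies (x = -1; c = \frac{13}{2} equals 1+a-b for upper {-\frac{5}{2}, 3}: listed pattern). Exact value: \frac{1155}{4096} \cdot \pi.


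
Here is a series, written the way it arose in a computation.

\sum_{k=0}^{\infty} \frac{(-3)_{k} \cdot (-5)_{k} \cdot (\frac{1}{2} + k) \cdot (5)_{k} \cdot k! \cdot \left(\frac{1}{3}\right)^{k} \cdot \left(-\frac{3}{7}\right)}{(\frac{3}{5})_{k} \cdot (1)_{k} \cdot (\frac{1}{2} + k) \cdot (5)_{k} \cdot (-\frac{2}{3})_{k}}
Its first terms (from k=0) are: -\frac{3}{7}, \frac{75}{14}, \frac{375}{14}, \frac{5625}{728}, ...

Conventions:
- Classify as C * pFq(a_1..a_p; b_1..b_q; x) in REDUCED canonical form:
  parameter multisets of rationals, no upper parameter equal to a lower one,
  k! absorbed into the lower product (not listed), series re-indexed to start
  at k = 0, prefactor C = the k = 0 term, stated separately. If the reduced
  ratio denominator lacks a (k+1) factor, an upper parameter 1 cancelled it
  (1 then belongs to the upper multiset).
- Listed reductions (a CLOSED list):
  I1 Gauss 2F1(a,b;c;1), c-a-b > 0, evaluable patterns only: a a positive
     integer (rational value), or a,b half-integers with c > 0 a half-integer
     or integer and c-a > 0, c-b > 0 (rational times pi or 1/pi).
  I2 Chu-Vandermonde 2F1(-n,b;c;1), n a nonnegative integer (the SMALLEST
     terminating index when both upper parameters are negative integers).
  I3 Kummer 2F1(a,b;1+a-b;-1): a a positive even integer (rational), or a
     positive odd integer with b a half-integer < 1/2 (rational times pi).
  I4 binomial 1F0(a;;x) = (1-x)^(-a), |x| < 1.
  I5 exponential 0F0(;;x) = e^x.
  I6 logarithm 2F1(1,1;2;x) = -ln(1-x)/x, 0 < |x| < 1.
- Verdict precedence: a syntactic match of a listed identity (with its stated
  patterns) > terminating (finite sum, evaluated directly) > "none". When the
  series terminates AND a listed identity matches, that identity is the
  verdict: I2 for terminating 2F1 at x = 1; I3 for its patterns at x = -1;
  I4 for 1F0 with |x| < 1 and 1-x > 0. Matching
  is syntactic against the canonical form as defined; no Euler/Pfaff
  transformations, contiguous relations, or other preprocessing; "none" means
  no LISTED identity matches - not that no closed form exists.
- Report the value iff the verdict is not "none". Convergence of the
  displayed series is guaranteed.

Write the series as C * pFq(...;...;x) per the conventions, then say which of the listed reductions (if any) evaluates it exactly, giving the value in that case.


Prefactor -\frac{3}{7}, argument \frac{1}{3}: 3F2 with upper {-5, -3, 1} over lower {-\frac{2}{3}, \frac{3}{5}}. Verdict: terminating - upper parameter -3 makes this a finite sum (last index 3), evaluated exactly. Its exact value is \frac{28713}{728}.

Key observation: from the first term -\frac{3}{7}: the parameter 5 appears in both the upper and lower lists and cancels (alongside the other common factor).
Adjacent-term ratio: r(k) = \frac{1}{3} * (k-5) (k-3) (k+1) / [(k-\frac{2}{3}) (k+\frac{3}{5}) (k+1)] - rational in k. x = \frac{1}{3}; t_0 = -\frac{3}{7}; negate the roots.


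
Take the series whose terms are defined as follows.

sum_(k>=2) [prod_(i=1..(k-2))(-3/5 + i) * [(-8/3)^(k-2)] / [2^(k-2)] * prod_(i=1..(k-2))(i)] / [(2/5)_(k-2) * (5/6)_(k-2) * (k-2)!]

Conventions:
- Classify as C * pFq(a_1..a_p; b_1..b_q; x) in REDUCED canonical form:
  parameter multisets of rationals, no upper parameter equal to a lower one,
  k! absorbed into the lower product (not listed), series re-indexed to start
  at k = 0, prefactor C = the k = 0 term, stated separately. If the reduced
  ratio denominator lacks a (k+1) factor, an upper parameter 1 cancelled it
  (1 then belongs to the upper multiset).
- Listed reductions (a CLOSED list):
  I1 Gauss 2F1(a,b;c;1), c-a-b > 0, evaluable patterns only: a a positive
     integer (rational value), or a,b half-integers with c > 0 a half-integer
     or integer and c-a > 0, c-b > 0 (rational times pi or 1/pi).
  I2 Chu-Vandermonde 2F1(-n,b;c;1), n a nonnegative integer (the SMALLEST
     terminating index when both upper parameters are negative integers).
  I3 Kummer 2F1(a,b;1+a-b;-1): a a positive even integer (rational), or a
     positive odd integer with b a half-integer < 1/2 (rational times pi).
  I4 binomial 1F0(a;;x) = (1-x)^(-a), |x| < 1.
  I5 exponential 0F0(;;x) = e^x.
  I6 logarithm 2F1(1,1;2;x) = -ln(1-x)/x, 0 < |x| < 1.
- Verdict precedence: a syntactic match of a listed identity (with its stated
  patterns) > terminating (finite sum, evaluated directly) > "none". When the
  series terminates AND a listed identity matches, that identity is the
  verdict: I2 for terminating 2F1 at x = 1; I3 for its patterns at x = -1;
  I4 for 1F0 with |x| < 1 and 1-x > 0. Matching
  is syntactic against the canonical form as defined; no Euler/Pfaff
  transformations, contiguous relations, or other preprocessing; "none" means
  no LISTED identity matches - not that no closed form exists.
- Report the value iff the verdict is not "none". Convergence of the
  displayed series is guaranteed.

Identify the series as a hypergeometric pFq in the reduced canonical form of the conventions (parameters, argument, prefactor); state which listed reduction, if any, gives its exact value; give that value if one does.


Key step: with t_0 = 1, the two k-th powers (C = 1, x = -4/3) combine into one argument.
Term ratio: r(k) = (-4/3) * (k+1) / [(k+5/6) (k+1)] - rational in k, leading ratio (-4/3); with t_0 = 1, classification follows.

At argument -4/3: a 1F1 with upper {1}, lower {5/6}, scaled by C = 1. Verdict: none. No listed pattern accepts 1F1(1; 5/6; -4/3).


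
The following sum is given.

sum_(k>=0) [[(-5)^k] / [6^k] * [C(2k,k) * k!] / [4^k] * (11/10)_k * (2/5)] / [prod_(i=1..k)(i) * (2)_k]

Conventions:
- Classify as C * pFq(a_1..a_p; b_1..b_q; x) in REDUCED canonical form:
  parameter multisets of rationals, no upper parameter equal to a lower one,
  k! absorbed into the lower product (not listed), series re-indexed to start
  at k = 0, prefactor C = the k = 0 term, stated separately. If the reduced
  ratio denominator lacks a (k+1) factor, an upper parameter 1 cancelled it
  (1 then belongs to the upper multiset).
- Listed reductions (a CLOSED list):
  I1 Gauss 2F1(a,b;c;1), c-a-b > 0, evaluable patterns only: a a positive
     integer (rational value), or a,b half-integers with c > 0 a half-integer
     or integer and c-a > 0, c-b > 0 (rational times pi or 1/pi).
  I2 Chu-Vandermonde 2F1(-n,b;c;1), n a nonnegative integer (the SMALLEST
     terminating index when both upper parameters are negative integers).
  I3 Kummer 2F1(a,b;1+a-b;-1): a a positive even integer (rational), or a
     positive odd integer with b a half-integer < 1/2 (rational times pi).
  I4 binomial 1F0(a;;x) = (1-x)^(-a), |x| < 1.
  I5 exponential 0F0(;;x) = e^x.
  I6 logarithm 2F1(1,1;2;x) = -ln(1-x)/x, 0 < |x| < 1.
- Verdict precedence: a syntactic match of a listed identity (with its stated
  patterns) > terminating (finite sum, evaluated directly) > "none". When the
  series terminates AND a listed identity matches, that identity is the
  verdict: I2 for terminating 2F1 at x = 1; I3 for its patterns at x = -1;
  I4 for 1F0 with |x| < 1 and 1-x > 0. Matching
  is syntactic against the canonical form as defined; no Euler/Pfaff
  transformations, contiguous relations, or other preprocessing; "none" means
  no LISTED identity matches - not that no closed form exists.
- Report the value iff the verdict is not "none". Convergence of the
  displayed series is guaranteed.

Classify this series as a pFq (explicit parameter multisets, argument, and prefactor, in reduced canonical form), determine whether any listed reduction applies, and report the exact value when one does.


This is 2/5 * 2F1(1/2, 11/10; 2; -5/6) in reduced canonical form. Verdict: no listed reduction: x = -5/6 and upper {1/2, 11/10} fail every I1-I6 pattern.

Structural cue: t_0 being 2/5, C(2k,k) (C = 2/5, x = -5/6) equals 4^k (1/2)_k / k!.
Consecutive-term ratio: r(k) = (-5/6) * (k+1/2) (k+11/10) / [(k+2) (k+1)] - rational; roots negated = parameters, x = (-5/6), C = 2/5.


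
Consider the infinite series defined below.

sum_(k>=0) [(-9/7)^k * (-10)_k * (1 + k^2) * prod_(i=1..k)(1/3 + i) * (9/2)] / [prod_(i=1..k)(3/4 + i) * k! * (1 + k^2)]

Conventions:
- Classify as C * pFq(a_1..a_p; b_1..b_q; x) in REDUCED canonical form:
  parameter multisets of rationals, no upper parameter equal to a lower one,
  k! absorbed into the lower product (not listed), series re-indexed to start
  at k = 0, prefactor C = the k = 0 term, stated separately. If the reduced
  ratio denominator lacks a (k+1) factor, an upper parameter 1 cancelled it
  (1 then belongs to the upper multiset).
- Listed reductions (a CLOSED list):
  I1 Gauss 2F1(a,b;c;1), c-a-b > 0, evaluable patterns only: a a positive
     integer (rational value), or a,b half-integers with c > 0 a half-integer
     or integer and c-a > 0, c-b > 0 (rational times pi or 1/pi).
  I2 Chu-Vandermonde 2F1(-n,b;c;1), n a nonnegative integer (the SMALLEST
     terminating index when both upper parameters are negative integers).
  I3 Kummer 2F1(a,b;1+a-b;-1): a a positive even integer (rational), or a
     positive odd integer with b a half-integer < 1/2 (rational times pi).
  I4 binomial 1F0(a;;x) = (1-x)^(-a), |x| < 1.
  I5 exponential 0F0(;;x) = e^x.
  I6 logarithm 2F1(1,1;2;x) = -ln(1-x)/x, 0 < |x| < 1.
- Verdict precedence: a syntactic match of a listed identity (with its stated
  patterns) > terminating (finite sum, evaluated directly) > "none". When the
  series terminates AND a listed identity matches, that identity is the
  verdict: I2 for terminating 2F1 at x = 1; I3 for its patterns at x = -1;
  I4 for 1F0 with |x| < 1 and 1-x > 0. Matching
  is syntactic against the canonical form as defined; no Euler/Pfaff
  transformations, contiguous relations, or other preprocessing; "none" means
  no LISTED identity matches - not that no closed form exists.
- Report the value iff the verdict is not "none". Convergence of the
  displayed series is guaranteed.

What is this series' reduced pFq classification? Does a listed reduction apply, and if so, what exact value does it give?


This is 9/2 * 2F1(-10, 4/3; 7/4; -9/7) in reduced canonical form. Verdict: terminating - upper -10 stops the sum at k = 10; the 11 terms are added exactly. Sum: 1587031420180985721/190528990500002.

Structural cue: t_0 = 9/2 here, and the lower running product (C = 9/2, x = -9/7) is a rising factorial.
Consecutive-term ratio: r(k) = (-9/7) * (k-10) (k+4/3) / [(k+7/4) (k+1)] - rational; roots negated = parameters, x = (-9/7), C = 9/2.


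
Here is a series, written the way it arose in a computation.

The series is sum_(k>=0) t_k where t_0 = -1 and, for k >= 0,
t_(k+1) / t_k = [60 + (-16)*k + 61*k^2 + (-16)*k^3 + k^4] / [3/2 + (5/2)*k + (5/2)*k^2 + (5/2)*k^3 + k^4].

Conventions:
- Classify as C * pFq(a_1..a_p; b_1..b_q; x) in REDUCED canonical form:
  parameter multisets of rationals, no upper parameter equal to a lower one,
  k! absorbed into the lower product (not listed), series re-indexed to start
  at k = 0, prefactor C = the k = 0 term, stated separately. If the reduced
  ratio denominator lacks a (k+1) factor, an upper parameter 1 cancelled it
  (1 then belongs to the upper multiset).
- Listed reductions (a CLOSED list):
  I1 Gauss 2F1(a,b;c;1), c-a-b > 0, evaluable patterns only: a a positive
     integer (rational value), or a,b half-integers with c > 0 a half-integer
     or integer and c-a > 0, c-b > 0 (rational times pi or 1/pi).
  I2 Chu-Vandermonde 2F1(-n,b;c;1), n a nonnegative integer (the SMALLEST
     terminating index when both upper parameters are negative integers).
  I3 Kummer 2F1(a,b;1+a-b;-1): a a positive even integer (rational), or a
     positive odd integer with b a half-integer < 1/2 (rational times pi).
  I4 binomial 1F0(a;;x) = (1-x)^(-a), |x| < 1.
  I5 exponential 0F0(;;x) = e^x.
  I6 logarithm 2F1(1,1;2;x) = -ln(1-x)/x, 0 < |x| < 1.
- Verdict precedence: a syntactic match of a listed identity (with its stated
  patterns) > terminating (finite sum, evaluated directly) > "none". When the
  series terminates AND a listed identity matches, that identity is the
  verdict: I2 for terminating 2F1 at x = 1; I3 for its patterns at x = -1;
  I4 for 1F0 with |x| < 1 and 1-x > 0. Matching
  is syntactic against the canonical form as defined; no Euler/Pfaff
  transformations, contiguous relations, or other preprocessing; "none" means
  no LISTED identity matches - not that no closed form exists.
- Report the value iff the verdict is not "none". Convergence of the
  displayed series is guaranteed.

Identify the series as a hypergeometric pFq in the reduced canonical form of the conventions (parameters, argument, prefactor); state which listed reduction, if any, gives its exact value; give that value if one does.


The series (x = 1) is 2F1: upper {-10, -6}, lower {3/2}, prefactor -1. Verdict at x = 1: Chu-Vandermonde (I2) matches (terminating 2F1 at x = 1 with n = 6, b = -10, c = 3/2). Its exact value is -310155/91.

First insight: from the first term -1: cancel k^2 + 1 from the displayed ratio first; then C = -1, x = 1.
Ratio: r(k) = 1 * (k-10) (k-6) / [(k+3/2) (k+1)] - poly over poly, x = 1 from leading terms; C = -1 at k = 0.


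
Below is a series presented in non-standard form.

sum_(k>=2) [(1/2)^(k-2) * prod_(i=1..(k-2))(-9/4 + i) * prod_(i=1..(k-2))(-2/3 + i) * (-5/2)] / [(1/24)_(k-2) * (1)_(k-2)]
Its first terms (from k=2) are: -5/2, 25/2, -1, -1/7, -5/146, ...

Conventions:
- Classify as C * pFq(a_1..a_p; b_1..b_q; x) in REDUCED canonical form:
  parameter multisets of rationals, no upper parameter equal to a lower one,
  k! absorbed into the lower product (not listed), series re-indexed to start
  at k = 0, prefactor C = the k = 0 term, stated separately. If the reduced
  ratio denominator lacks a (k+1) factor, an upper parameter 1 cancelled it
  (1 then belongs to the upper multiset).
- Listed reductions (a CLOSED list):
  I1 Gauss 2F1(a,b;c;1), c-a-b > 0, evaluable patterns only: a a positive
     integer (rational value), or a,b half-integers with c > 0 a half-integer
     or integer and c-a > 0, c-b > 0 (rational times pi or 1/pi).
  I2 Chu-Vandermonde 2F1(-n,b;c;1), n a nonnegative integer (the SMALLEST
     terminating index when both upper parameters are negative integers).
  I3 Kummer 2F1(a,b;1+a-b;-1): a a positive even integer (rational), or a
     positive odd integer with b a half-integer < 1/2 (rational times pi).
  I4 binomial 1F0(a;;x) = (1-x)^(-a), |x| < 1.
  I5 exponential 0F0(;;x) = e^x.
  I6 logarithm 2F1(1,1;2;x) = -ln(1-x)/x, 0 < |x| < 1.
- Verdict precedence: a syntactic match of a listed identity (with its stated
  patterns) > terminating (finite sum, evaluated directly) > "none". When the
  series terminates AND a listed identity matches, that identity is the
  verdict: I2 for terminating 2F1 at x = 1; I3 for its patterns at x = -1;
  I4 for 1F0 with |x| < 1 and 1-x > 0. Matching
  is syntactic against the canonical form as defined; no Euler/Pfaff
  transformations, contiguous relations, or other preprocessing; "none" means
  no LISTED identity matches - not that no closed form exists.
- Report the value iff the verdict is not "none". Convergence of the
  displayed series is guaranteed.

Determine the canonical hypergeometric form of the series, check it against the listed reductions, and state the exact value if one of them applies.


The series (x = 1/2) is 2F1: upper {-5/4, 1/3}, lower {1/24}, prefactor -5/2. Verdict: none (x = 1/2): each listed identity misses the multisets {-5/4, 1/3} ; {1/24}.

First insight: t_0 = -5/2 here, and the running product (C = -5/2, x = 1/2) telescopes to a rising factorial.
Ratio: r(k) = (1/2) * (k-5/4) (k+1/3) / [(k+1/24) (k+1)] - rational; roots negated = parameters, x = (1/2), C = -5/2.


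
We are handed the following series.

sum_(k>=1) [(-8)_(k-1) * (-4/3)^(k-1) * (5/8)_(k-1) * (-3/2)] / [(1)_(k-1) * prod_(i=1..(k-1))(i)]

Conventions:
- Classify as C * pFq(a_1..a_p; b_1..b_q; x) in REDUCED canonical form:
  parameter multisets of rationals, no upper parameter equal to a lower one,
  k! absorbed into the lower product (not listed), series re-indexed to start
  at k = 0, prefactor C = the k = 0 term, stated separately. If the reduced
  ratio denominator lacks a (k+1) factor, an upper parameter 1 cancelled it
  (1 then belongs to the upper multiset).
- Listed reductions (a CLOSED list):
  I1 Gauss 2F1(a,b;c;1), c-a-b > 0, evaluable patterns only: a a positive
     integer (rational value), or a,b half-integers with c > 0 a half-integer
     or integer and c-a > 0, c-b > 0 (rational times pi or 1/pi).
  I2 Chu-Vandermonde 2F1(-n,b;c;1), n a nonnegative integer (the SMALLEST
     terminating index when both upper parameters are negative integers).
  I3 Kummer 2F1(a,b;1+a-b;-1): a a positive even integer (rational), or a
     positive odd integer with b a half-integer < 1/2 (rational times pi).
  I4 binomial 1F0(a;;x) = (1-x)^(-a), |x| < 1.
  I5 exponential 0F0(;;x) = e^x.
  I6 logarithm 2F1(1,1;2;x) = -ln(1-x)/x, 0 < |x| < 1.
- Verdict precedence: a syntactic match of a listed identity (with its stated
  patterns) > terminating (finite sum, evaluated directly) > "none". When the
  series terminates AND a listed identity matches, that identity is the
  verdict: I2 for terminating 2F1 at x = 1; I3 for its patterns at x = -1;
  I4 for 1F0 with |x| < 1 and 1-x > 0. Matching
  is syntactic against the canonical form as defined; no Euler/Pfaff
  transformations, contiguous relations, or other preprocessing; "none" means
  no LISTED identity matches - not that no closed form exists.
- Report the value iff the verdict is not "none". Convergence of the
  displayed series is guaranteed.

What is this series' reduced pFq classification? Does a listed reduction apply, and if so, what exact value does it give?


With C = -3/2: the canonical form is 2F1(-8, 5/8; 1; -4/3). Verdict: terminating - the sum ends at index 8 because -8 is a negative integer; exact evaluation follows. Value: -24853059857/47775744.

Structural cue: with t_0 = -3/2, the lower running product (C = -3/2) is a rising factorial.
Ratio: r(k) = (-4/3) * (k-8) (k+5/8) / [(k+1) (k+1)] - rational; roots negated = parameters, x = (-4/3), C = -3/2.


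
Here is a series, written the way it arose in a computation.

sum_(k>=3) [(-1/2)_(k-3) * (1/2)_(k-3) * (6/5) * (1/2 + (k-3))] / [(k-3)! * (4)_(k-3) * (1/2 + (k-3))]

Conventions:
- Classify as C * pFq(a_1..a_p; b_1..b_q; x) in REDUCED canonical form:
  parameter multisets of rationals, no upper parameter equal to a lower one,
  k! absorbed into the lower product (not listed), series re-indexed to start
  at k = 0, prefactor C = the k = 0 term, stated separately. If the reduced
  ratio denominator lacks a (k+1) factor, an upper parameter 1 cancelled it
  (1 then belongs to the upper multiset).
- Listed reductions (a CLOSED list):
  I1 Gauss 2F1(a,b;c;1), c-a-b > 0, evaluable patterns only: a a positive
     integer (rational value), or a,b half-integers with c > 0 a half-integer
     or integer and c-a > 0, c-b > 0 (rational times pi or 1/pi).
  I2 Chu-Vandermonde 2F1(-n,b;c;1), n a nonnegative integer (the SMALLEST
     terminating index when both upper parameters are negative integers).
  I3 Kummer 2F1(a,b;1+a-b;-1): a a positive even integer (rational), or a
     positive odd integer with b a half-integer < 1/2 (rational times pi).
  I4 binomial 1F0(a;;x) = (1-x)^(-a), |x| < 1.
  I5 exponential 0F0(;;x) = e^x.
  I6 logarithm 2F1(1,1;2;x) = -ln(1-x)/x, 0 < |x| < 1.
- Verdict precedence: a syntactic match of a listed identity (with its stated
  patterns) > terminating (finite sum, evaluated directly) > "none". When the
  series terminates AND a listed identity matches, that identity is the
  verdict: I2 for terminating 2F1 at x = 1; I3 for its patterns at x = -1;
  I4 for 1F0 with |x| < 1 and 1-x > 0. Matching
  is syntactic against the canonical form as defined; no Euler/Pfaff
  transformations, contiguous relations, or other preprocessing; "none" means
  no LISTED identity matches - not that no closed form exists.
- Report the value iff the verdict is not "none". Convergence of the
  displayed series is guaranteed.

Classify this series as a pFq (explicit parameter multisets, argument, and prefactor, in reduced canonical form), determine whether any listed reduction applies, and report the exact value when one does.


This is 6/5 * 2F1(-1/2, 1/2; 4; 1) in reduced canonical form. Verdict: this is Gauss (I1, half-integer pattern) (x = 1; upper {-1/2, 1/2} half-integers, c = 4 in the evaluable pattern). Value: (3072/875) / pi.

First insight: x = 1 and k + 1/2 divides numerator and denominator alike; prefactor 6/5 after cancelling.
Consecutive-term ratio: r(k) = 1 * (k-1/2) (k+1/2) / [(k+4) (k+1)] - rational in k. x = 1; t_0 = 6/5; negate the roots.


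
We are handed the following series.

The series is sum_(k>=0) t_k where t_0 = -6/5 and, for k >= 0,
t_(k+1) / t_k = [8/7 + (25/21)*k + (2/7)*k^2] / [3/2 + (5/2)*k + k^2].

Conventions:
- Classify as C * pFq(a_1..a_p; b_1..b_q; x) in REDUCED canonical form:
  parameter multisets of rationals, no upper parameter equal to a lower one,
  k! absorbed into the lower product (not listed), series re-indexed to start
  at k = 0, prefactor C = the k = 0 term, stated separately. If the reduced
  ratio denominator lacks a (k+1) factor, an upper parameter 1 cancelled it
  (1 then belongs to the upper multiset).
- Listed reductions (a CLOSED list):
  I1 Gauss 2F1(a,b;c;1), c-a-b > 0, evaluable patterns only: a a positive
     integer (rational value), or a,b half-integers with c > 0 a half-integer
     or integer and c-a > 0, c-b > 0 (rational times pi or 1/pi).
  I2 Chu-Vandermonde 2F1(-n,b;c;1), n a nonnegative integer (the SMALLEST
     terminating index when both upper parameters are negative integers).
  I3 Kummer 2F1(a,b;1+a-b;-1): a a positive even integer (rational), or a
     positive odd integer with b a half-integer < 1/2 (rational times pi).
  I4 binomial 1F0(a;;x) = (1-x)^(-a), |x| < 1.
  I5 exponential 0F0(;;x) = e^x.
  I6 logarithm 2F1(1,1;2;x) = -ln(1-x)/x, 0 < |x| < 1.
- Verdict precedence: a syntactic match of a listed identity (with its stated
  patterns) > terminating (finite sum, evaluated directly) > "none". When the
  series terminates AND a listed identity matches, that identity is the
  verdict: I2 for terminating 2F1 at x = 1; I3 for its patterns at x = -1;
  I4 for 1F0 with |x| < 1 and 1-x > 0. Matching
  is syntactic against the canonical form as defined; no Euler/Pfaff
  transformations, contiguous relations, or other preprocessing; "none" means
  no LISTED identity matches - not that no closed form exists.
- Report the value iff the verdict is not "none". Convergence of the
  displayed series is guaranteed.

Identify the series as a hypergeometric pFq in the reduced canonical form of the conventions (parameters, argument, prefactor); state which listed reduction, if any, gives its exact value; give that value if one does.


Structural cue: t_0 being -6/5, the expanded ratio factors over Q; C = -6/5, x = 2/7, roots give parameters.
Term ratio: r(k) = (2/7) * (k+8/3) / [(k+1)] - rational; roots negated = parameters, x = (2/7), C = -6/5.

Prefactor -6/5, argument 2/7: 1F0 with upper {8/3} over lower {-}. Verdict: binomial (I4) applies (the 1F0 binomial series: exponent -8/3, x = 2/7). Sum: (-6/5) * (5/7)^(-8/3).


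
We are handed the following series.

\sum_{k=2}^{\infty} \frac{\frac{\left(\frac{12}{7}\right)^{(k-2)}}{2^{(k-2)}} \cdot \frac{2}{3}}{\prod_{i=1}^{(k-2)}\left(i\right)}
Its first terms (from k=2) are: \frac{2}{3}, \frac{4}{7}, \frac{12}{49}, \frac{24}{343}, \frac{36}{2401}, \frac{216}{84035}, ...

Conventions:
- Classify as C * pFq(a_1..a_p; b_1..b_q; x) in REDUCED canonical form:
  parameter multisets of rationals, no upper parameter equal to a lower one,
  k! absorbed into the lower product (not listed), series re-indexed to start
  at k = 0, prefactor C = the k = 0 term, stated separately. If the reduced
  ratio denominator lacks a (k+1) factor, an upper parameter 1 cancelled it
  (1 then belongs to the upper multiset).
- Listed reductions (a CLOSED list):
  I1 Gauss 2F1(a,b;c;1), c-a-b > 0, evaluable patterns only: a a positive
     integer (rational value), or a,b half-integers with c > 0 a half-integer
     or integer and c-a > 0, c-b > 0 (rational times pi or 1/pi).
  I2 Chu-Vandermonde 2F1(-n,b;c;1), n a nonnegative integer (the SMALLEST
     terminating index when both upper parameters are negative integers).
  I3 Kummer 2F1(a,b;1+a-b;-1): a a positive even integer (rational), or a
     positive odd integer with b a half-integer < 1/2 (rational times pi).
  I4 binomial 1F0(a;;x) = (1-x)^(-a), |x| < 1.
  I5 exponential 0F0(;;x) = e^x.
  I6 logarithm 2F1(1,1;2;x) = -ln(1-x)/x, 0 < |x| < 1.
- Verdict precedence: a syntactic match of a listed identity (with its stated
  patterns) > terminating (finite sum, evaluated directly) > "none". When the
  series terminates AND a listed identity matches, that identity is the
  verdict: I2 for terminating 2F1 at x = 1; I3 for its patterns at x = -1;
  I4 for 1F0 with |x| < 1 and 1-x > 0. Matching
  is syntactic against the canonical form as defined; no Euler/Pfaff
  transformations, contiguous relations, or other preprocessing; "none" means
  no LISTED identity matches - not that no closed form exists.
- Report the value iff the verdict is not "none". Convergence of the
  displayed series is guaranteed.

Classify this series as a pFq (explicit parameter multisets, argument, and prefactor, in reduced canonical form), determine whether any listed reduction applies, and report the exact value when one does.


Key observation: with t_0 = \frac{2}{3}, the two k-th powers (C = 2/3, x = 6/7) combine into one argument.
Ratio: r(k) = \frac{6}{7} * 1 / [(k+1)] - rational in k. x = \frac{6}{7}; t_0 = \frac{2}{3}; negate the roots.

At argument \frac{6}{7}: a 0F0 with upper {-}, lower {-}, scaled by C = \frac{2}{3}. Verdict: the I5 exponential reduction applies (the 0F0 exponential series at x = \frac{6}{7}). Exact value: \frac{2}{3} \cdot e^{\frac{6}{7}}.


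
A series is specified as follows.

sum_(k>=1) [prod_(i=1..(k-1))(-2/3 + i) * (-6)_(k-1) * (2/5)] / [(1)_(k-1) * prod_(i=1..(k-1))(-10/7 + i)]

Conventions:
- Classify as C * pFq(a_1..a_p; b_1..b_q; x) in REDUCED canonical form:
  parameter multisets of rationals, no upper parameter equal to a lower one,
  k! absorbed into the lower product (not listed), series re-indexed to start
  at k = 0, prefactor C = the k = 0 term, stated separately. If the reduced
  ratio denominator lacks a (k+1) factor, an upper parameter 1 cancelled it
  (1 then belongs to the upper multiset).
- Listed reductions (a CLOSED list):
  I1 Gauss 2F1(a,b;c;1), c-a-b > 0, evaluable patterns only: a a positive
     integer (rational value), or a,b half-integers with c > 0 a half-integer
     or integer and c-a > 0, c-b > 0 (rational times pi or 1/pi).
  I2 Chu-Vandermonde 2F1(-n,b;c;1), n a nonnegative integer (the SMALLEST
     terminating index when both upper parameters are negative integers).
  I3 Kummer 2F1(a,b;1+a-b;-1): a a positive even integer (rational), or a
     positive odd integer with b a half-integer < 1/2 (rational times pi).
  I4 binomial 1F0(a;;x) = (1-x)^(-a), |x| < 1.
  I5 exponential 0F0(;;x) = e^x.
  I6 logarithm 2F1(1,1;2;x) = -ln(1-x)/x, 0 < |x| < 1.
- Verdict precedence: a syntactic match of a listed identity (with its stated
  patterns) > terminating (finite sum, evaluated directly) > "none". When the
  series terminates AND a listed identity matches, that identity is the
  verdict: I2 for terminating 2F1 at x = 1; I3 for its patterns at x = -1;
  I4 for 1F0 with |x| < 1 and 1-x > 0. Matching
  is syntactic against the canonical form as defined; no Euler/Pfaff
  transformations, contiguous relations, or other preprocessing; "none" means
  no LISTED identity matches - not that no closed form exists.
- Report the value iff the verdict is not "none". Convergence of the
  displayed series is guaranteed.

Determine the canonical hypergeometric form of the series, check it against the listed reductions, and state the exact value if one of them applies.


Structural cue: x = 1 and (1)_k (C = 2/5) is k! itself.
Term ratio: r(k) = 1 * (k-6) (k+1/3) / [(k-3/7) (k+1)] - poly over poly, x = 1 from leading terms; C = 2/5 at k = 0.

Classification (C = 2/5): 2F1 with upper {-6, 1/3}, lower {-3/7}, argument x = 1. Verdict: Vandermonde's identity (I2) matches (terminating 2F1 at x = 1 with n = 6, b = 1/3, c = -3/7). Sum: 924443/5412825.


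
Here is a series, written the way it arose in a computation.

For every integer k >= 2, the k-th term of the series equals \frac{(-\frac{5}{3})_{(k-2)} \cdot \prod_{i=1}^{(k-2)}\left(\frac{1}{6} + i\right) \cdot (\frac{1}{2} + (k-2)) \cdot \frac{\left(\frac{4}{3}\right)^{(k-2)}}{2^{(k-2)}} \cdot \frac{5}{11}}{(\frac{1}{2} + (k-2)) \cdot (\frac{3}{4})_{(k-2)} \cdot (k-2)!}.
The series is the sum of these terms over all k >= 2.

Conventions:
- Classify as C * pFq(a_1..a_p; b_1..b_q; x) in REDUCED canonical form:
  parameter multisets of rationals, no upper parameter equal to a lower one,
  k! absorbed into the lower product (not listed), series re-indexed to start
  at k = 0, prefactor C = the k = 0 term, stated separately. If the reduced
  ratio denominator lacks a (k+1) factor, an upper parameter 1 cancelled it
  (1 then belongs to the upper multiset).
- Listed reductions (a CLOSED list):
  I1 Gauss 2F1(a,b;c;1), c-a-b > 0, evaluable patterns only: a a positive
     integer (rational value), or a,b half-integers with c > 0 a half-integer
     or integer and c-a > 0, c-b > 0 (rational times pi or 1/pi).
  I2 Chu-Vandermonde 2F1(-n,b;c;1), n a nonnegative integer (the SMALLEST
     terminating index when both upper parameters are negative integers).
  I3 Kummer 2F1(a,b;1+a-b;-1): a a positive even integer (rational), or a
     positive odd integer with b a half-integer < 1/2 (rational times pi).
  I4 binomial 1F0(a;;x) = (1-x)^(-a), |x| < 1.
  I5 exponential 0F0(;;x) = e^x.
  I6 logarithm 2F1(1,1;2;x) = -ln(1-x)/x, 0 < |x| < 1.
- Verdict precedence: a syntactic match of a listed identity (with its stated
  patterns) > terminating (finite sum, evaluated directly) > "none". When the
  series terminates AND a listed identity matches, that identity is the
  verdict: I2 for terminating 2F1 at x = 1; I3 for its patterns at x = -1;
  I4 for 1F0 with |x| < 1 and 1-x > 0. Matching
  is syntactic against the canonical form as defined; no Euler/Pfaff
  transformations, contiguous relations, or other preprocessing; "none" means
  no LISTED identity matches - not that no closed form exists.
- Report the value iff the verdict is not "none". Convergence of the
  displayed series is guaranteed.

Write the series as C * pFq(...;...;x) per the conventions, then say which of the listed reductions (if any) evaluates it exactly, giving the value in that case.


The series (x = \frac{2}{3}) is 2F1: upper {-\frac{5}{3}, \frac{7}{6}}, lower {\frac{3}{4}}, prefactor \frac{5}{11}. Verdict: none - this 2F1 at x = \frac{2}{3} matches no listed pattern, and upper {-\frac{5}{3}, \frac{7}{6}} holds no stopper.

First insight: from the first term \frac{5}{11}: the two k-th powers (C = 5/11) combine into one argument.
Consecutive-term ratio: r(k) = \frac{2}{3} * (k-\frac{5}{3}) (k+\frac{7}{6}) / [(k+\frac{3}{4}) (k+1)] - poly over poly, x = \frac{2}{3} from leading terms; C = \frac{5}{11} at k = 0.
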